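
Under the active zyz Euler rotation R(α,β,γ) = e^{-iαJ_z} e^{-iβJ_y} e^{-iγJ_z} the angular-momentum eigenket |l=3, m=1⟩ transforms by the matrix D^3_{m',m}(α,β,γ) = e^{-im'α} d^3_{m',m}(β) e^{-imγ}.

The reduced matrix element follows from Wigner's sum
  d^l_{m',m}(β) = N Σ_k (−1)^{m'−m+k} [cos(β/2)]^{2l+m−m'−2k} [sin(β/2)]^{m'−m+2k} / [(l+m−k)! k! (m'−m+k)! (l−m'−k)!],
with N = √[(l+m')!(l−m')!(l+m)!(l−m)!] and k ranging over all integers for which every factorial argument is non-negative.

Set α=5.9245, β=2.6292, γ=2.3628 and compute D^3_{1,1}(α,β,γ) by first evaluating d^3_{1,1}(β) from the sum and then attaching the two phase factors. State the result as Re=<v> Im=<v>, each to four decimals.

Re=-0.1288 Im=-0.2784

D^3_{1,1}(5.9245,2.6292,2.3628) = e^{-i·1·5.9245}·d^3_{1,1}(2.6292)·e^{-i·1·2.3628}. Compute d first:
c=cos(2.6292/2)=0.253403, s=sin(2.6292/2)=0.967361; N=√[24·2·24·2]=48.000000
Admissible k: 0..2 (factorial args all ≥0)
  k=0: (−1)^0·48.0000/(48)·0.2534^6·0.9674^0 = +0.000265
  k=1: (−1)^1·48.0000/(6)·0.2534^4·0.9674^2 = -0.030868
  k=2: (−1)^2·48.0000/(8)·0.2534^2·0.9674^4 = +0.337387
d^3_{1,1}(2.6292) = +0.000265 -0.030868 +0.337387 = +0.306783
Attach z-rotation phases: D = e^{-i(1)(5.9245)}·(+0.306783)·e^{-i(1)(2.3628)} = -0.128814-0.278430i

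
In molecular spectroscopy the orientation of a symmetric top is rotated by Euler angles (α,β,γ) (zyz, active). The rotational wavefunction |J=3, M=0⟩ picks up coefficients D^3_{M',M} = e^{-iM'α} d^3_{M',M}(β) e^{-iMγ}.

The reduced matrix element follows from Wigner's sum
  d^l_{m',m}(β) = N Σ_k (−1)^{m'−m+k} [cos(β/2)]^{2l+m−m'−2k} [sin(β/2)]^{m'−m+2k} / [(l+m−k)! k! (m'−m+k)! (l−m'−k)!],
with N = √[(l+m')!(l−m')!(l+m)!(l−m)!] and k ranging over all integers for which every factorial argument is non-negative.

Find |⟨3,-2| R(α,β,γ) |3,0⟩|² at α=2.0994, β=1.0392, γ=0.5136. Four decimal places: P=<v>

P=0.2660

Split into d^3_{-2,0}(β=1.0392) × two z-phases.
c=cos(1.0392/2)=0.868018, s=sin(1.0392/2)=0.496533; N=√[1·120·6·6]=65.726707
k: max(0,(0)−(-2))=2 … min(3+(0),3−(-2))=3
  k=2: (−1)^0·65.7267/(12)·0.8680^4·0.4965^2 = +0.766605
  k=3: (−1)^1·65.7267/(12)·0.8680^2·0.4965^4 = -0.250848
d^3_{-2,0}(1.0392) = +0.766605 -0.250848 = +0.515757
|D^3_{-2,0}|² = |d^3_{-2,0}(β)|² = (+0.515757)² = 0.266005 (the z-rotation phases have unit modulus)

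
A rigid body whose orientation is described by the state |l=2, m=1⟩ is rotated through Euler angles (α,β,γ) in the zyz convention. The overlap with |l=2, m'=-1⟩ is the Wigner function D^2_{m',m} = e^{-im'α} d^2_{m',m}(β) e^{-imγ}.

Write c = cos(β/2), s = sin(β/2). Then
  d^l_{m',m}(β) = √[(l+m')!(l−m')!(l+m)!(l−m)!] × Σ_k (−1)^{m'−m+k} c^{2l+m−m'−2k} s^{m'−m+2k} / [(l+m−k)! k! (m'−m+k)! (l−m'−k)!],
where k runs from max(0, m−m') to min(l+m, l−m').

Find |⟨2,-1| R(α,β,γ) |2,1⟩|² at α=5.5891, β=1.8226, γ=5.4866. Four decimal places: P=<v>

Split into d^2_{-1,1}(β=1.8226) × two z-phases.
With c≡cos(β/2)=0.612719 and s≡sin(β/2)=0.790301, N=[1·6·6·1]^{1/2}=6.000000
k∈{2,3} keeps every argument non-negative
  k=2: (−1)^0·6.0000/(2)·0.6127^2·0.7903^2 = +0.703443
  k=3: (−1)^1·6.0000/(6)·0.6127^0·0.7903^4 = -0.390095
d^2_{-1,1}(1.8226) = +0.703443 -0.390095 = +0.313348
|D^2_{-1,1}|² = |d^2_{-1,1}(β)|² = (+0.313348)² = 0.098187 (the z-rotation phases have unit modulus)

P=0.0982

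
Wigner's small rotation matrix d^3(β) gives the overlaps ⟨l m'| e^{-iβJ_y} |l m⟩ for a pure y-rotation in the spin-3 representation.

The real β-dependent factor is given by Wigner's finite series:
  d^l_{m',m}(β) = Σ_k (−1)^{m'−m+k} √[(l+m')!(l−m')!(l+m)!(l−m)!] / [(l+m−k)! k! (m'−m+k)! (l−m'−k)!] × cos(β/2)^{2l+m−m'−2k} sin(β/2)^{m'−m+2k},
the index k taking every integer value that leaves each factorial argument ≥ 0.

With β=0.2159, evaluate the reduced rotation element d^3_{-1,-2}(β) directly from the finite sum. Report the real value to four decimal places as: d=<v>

d=-0.3231

d^3_{-1,-2}(β=0.2159) via Wigner's sum:
c=cos(0.2159/2)=0.994179, s=sin(0.2159/2)=0.107740; N=√[2·24·1·120]=75.894664
k∈{0,1} keeps every argument non-negative
  k=0: (−1)^1·75.8947/(24)·0.9942^5·0.1077^1 = -0.330904
  k=1: (−1)^2·75.8947/(12)·0.9942^3·0.1077^3 = +0.007772
d^3_{-1,-2}(0.2159) = -0.330904 +0.007772 = -0.323131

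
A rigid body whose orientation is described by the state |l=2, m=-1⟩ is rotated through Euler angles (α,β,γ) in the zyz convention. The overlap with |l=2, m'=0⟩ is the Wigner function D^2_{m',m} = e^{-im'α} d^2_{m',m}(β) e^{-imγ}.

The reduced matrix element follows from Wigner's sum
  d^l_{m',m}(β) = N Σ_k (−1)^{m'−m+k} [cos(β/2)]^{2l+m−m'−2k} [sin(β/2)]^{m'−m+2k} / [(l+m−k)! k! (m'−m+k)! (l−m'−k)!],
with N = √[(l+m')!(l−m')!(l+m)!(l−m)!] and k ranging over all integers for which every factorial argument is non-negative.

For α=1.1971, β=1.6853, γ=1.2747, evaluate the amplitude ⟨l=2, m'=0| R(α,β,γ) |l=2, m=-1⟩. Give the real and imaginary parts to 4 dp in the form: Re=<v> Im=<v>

Split into d^2_{0,-1}(β=1.6853) × two z-phases.
c=cos(1.6853/2)=0.665487, s=sin(1.6853/2)=0.746409; N=√[2·2·1·6]=4.898979
The bounds max(0,m−m')=0 and min(l+m,l−m')=1 give 2 terms
  k=0: (−1)^1·4.8990/(2)·0.6655^3·0.7464^1 = -0.538855
  k=1: (−1)^2·4.8990/(2)·0.6655^1·0.7464^3 = +0.677870
d^2_{0,-1}(1.6853) = -0.538855 +0.677870 = +0.139015
Attach z-rotation phases: D = e^{-i(0)(1.1971)}·(+0.139015)·e^{-i(-1)(1.2747)} = +0.040563+0.132966i

Re=0.0406 Im=0.1330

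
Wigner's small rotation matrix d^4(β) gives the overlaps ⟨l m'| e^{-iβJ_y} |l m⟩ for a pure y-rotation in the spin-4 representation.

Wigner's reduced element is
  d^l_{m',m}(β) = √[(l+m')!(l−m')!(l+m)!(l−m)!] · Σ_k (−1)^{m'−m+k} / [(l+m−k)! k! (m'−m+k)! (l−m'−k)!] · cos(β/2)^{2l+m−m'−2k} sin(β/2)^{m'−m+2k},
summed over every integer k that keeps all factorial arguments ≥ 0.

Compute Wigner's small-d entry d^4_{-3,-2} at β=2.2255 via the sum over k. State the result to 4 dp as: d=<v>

d=-0.1258

d^4_{-3,-2}(β=2.2255) via Wigner's sum:
c=cos(2.2255/2)=0.442197, s=sin(2.2255/2)=0.896918; N=√[1·5040·2·720]=2693.993318
The bounds max(0,m−m')=1 and min(l+m,l−m')=2 give 2 terms
  k=1: (−1)^0·2693.9933/(720)·0.4422^7·0.8969^1 = +0.011095
  k=2: (−1)^1·2693.9933/(240)·0.4422^5·0.8969^3 = -0.136937
d^4_{-3,-2}(2.2255) = +0.011095 -0.136937 = -0.125842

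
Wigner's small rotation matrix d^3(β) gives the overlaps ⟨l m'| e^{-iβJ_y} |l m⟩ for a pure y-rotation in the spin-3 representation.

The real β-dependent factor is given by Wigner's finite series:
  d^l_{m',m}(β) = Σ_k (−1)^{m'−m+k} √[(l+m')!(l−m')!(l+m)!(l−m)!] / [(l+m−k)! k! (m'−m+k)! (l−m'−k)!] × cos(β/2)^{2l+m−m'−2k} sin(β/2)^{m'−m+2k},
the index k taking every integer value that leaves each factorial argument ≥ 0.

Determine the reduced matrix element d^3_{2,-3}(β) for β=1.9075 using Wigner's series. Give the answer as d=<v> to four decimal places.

d^3_{2,-3}(β=1.9075) via Wigner's sum:
c=cos(1.9075/2)=0.578629, s=sin(1.9075/2)=0.815591; N=√[120·1·1·720]=293.938769
k: max(0,(-3)−(2))=0 … min(3+(-3),3−(2))=0
  k=0: (−1)^5·293.9388/(120)·0.5786^1·0.8156^5 = -0.511491
d^3_{2,-3}(1.9075) = -0.511491

d=-0.5115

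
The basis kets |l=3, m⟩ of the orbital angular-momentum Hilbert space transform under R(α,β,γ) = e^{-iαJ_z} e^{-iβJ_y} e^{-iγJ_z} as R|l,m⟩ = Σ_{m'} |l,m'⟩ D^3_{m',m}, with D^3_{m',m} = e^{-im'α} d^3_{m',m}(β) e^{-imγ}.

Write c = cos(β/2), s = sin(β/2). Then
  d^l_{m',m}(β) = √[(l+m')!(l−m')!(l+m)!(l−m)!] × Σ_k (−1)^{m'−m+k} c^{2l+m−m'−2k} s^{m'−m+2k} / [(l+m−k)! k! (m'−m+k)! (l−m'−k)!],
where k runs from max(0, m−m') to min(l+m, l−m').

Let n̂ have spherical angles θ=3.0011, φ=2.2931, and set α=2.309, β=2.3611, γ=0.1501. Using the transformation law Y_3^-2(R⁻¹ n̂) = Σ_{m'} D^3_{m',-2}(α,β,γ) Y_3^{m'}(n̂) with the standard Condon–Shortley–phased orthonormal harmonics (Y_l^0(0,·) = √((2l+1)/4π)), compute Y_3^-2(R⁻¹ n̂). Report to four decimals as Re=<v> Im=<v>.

Re=0.2786 Im=0.0885

Need the full column D^3_{m',-2} for m'=−3..3 at α=2.309, β=2.3611, γ=0.1501.
cos(β/2)=0.380416, sin(β/2)=0.924815
d^3_{-3,-2}: single k=1 term ⇒ +0.018048;  D = +0.010586+0.014617i
d^3_{-2,-2}: k∈[0..1] ⇒ +0.003031 -0.089560 = -0.086530;  D = -0.017683+0.084704i
d^3_{-1,-2}: k∈[0..1] ⇒ -0.023300 +0.275405 = +0.252106;  D = -0.217213+0.127968i
d^3_{0,-2}: k∈[0..1] ⇒ +0.098109 -0.579828 = -0.481719;  D = -0.460175-0.142450i
d^3_{1,-2}: k∈[0..1] ⇒ -0.275405 +0.813831 = +0.538426;  D = -0.228364-0.487598i
d^3_{2,-2}: k∈[0..1] ⇒ +0.529308 -0.625648 = -0.096341;  D = +0.037036-0.088937i
d^3_{3,-2}: single k=0 term ⇒ -0.630391;  D = -0.593540+0.212374i
Y_3^{m'}(θ=3.0011,φ=2.2931) and Σ D·Y over m':
  (+0.0106+0.0146i)·(+0.0009-0.0006i)  (-0.0177+0.0847i)·(+0.0025-0.0197i)  (-0.2172+0.1280i)·(-0.1167-0.1325i)  (-0.4602-0.1424i)·(-0.7028+0.0000i)  (-0.2284-0.4876i)·(+0.1167-0.1325i)  (+0.0370-0.0889i)·(+0.0025+0.0197i)  (-0.5935+0.2124i)·(-0.0009-0.0006i)
Y_3^-2(R⁻¹ n̂) = +0.278635+0.088535i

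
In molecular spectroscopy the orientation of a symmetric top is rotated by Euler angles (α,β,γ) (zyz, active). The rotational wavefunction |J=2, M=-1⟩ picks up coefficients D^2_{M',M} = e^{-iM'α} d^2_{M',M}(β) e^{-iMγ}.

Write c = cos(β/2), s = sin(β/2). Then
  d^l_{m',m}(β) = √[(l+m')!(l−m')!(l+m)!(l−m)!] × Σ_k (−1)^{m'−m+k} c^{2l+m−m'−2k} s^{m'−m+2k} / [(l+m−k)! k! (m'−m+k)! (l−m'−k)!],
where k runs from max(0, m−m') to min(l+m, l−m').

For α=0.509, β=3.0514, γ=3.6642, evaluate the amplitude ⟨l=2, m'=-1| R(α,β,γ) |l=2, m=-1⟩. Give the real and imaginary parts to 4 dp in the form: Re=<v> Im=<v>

Split into d^2_{-1,-1}(β=3.0514) × two z-phases.
Half-angle: c=0.045081, s=0.998983. N=√(1·6·1·6)=6.000000
The bounds max(0,m−m')=0 and min(l+m,l−m')=1 give 2 terms
  k=0: (−1)^0·6.0000/(6)·0.0451^4·0.9990^0 = +0.000004
  k=1: (−1)^1·6.0000/(2)·0.0451^2·0.9990^2 = -0.006085
d^2_{-1,-1}(3.0514) = +0.000004 -0.006085 = -0.006080
D = (+0.873232+0.487304i)·(-0.006080)·(-0.866521-0.499141i) = +0.003122+0.005218i

Re=0.0031 Im=0.0052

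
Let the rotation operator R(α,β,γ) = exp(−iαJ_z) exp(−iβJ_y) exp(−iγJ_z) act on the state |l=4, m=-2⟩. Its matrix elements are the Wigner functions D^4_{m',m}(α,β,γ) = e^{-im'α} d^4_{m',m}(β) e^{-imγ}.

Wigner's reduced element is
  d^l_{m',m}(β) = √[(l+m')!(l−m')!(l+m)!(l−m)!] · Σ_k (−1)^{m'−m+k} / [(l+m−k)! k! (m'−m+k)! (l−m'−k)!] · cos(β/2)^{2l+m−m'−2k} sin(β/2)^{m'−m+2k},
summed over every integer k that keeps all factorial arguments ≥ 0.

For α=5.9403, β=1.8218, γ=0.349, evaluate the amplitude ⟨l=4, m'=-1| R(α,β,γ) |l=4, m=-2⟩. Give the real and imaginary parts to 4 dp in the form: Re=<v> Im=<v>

Split into d^4_{-1,-2}(β=1.8218) × two z-phases.
With c≡cos(β/2)=0.613035 and s≡sin(β/2)=0.790056, N=[6·120·2·720]^{1/2}=1018.233765
k: max(0,(-2)−(-1))=0 … min(4+(-2),4−(-1))=2
  k=0: (−1)^1·1018.2338/(240)·0.6130^7·0.7901^1 = -0.109066
  k=1: (−1)^2·1018.2338/(48)·0.6130^5·0.7901^3 = +0.905745
  k=2: (−1)^3·1018.2338/(72)·0.6130^3·0.7901^5 = -1.002904
d^4_{-1,-2}(1.8218) = -0.109066 +0.905745 -1.002904 = -0.206226
D = (+0.941789-0.336206i)·(-0.206226)·(+0.766129+0.642687i) = -0.193359-0.071704i

Re=-0.1934 Im=-0.0717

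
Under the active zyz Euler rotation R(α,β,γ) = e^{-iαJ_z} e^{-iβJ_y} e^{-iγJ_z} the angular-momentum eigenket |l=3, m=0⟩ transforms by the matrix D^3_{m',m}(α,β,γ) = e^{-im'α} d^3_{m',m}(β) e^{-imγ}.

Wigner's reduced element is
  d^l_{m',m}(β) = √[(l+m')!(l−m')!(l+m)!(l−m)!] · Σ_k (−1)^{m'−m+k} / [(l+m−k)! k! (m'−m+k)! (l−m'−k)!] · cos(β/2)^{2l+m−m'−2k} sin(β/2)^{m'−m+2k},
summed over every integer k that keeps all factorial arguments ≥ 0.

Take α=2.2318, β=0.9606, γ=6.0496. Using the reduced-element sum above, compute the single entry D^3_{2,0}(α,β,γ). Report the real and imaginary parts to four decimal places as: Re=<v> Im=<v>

First d^3_{2,0}(β=0.9606), then the phase factors e^{-i(2)α} and e^{-i(0)γ}:
With c≡cos(β/2)=0.886856 and s≡sin(β/2)=0.462045, N=[120·1·6·6]^{1/2}=65.726707
Admissible k: 0..1 (factorial args all ≥0)
  k=0: (−1)^2·65.7267/(12)·0.8869^4·0.4620^2 = +0.723340
  k=1: (−1)^3·65.7267/(12)·0.8869^2·0.4620^4 = -0.196338
d^3_{2,0}(0.9606) = +0.723340 -0.196338 = +0.527002
D = (-0.246230+0.969211i)·(+0.527002)·(+1.000000+0.000000i) = -0.129764+0.510776i

Re=-0.1298 Im=0.5108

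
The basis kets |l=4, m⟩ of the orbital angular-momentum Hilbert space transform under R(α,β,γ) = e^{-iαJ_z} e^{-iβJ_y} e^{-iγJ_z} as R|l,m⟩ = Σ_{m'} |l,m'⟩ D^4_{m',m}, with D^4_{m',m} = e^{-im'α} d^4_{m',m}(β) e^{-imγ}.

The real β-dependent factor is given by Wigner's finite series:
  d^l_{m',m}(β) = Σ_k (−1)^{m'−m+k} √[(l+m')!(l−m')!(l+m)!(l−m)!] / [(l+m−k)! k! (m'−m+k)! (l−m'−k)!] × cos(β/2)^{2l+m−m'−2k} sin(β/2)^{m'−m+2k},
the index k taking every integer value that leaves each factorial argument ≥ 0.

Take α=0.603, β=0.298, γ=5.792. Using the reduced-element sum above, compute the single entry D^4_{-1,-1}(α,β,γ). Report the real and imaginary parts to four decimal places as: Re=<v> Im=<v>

Re=0.6155 Im=0.0691

First d^4_{-1,-1}(β=0.298), then the phase factors e^{-i(-1)α} and e^{-i(-1)γ}:
c=cos(0.298/2)=0.988920, s=sin(0.298/2)=0.148449; N=√[6·120·6·120]=720.000000
The bounds max(0,m−m')=0 and min(l+m,l−m')=3 give 4 terms
  k=0: (−1)^0·720.0000/(720)·0.9889^8·0.1484^0 = +0.914722
  k=1: (−1)^1·720.0000/(48)·0.9889^6·0.1484^2 = -0.309182
  k=2: (−1)^2·720.0000/(24)·0.9889^4·0.1484^4 = +0.013934
  k=3: (−1)^3·720.0000/(72)·0.9889^2·0.1484^6 = -0.000105
d^4_{-1,-1}(0.298) = +0.914722 -0.309182 +0.013934 -0.000105 = +0.619370
D = (+0.823638+0.567116i)·(+0.619370)·(+0.881774-0.471671i) = +0.615502+0.069110i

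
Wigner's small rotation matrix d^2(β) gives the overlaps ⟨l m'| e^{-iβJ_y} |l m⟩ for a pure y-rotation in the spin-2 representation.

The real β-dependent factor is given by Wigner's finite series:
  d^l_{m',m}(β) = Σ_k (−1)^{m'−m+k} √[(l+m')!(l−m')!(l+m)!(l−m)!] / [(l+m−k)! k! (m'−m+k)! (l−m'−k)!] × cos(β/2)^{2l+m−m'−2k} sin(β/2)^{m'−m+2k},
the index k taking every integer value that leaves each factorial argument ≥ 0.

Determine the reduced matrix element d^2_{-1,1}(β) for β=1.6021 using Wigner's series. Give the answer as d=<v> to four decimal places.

d^2_{-1,1}(β=1.6021) via Wigner's sum:
Half-angle: c=0.695953, s=0.718087. N=√(1·6·6·1)=6.000000
k∈{2,3} keeps every argument non-negative
  k=2: (−1)^0·6.0000/(2)·0.6960^2·0.7181^2 = +0.749265
  k=3: (−1)^1·6.0000/(6)·0.6960^0·0.7181^4 = -0.265894
d^2_{-1,1}(1.6021) = +0.749265 -0.265894 = +0.483371

d=0.4834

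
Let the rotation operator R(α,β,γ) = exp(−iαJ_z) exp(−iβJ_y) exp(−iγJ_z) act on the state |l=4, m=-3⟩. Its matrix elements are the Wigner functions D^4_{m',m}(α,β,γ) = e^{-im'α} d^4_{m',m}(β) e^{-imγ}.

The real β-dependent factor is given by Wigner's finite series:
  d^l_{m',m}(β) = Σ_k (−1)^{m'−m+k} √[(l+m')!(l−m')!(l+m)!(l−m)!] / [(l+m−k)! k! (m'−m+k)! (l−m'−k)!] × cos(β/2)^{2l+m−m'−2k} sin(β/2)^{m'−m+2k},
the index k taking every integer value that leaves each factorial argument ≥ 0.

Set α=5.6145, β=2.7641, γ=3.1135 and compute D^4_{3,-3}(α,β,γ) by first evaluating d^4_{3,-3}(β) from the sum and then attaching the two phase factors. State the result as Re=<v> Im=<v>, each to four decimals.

Split into d^4_{3,-3}(β=2.7641) × two z-phases.
With c≡cos(β/2)=0.187628 and s≡sin(β/2)=0.982240, N=[5040·1·1·5040]^{1/2}=5040.000000
The bounds max(0,m−m')=0 and min(l+m,l−m')=1 give 2 terms
  k=0: (−1)^6·5040.0000/(720)·0.1876^2·0.9822^6 = +0.221308
  k=1: (−1)^7·5040.0000/(5040)·0.1876^0·0.9822^8 = -0.866446
d^4_{3,-3}(2.7641) = +0.221308 -0.866446 = -0.645138
Phases: e^{-i·(3)·5.6145}=-0.421646+0.906761i, e^{-i·(-3)·3.1135}=-0.996451+0.084178i ⇒ D=-0.221811+0.605808i

Re=-0.2218 Im=0.6058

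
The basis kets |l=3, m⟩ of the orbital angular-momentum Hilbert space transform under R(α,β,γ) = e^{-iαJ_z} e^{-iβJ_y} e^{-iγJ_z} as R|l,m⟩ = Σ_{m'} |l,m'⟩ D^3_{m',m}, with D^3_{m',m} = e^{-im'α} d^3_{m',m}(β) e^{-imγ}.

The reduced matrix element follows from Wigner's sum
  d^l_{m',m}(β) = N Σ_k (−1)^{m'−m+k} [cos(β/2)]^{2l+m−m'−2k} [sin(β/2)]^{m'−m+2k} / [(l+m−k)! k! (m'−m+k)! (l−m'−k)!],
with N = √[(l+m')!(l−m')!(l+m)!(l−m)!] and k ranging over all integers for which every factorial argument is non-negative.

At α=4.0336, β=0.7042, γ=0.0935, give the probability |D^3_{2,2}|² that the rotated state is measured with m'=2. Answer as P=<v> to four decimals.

First d^3_{2,2}(β=0.7042), then the phase factors e^{-i(2)α} and e^{-i(2)γ}:
With c≡cos(β/2)=0.938651 and s≡sin(β/2)=0.344870, N=[120·1·120·1]^{1/2}=120.000000
k: max(0,(2)−(2))=0 … min(3+(2),3−(2))=1
  k=0: (−1)^0·120.0000/(120)·0.9387^6·0.3449^0 = +0.683949
  k=1: (−1)^1·120.0000/(24)·0.9387^4·0.3449^2 = -0.461632
d^3_{2,2}(0.7042) = +0.683949 -0.461632 = +0.222317
|D^3_{2,2}|² = |d^3_{2,2}(β)|² = (+0.222317)² = 0.049425 (the z-rotation phases have unit modulus)

P=0.0494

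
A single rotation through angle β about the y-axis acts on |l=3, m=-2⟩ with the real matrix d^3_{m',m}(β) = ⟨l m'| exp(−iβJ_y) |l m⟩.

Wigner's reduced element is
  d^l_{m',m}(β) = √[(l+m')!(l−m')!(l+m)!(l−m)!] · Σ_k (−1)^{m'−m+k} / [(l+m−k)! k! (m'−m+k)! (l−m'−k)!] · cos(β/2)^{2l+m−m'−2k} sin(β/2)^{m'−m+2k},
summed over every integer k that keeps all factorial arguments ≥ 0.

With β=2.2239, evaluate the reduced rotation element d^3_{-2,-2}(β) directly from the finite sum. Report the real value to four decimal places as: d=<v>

d^3_{-2,-2}(β=2.2239) via Wigner's sum:
c=cos(2.2239/2)=0.442914, s=sin(2.2239/2)=0.896564; N=√[1·120·1·120]=120.000000
k∈{0,1} keeps every argument non-negative
  k=0: (−1)^0·120.0000/(120)·0.4429^6·0.8966^0 = +0.007549
  k=1: (−1)^1·120.0000/(24)·0.4429^4·0.8966^2 = -0.154672
d^3_{-2,-2}(2.2239) = +0.007549 -0.154672 = -0.147122

d=-0.1471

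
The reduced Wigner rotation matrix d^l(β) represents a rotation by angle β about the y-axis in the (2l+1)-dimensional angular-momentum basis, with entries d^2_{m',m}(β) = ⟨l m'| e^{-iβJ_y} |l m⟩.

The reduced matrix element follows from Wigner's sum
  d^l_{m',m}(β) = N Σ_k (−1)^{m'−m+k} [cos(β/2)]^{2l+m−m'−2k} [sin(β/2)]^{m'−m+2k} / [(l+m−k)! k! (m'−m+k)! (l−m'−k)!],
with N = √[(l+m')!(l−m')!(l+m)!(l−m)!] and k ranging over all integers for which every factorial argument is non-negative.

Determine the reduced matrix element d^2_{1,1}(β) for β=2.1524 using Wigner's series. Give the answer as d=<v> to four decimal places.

d^2_{1,1}(β=2.1524) via Wigner's sum:
With c≡cos(β/2)=0.474676 and s≡sin(β/2)=0.880160, N=[6·1·6·1]^{1/2}=6.000000
k∈{0,1} keeps every argument non-negative
  k=0: (−1)^0·6.0000/(6)·0.4747^4·0.8802^0 = +0.050768
  k=1: (−1)^1·6.0000/(2)·0.4747^2·0.8802^2 = -0.523649
d^2_{1,1}(2.1524) = +0.050768 -0.523649 = -0.472881

d=-0.4729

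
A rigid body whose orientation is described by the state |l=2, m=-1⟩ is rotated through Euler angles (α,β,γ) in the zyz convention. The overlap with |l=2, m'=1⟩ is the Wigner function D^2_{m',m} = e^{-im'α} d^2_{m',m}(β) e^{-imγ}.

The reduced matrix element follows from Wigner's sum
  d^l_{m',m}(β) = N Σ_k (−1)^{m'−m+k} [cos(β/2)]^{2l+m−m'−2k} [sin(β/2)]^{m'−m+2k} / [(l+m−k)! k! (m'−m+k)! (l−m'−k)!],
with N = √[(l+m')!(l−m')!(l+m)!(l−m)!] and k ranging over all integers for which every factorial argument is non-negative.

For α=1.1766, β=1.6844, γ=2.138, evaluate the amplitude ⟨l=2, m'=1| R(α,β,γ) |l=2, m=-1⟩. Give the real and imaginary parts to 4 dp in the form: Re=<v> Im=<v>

D^2_{1,-1}(1.1766,1.6844,2.138) = e^{-i·1·1.1766}·d^2_{1,-1}(1.6844)·e^{-i·-1·2.138}. Compute d first:
c=cos(1.6844/2)=0.665823, s=sin(1.6844/2)=0.746110; N=√[6·1·1·6]=6.000000
The bounds max(0,m−m')=0 and min(l+m,l−m')=1 give 2 terms
  k=0: (−1)^2·6.0000/(2)·0.6658^2·0.7461^2 = +0.740362
  k=1: (−1)^3·6.0000/(6)·0.6658^0·0.7461^4 = -0.309892
d^2_{1,-1}(1.6844) = +0.740362 -0.309892 = +0.430470
Attach z-rotation phases: D = e^{-i(1)(1.1766)}·(+0.430470)·e^{-i(-1)(2.138)} = +0.246389+0.352983i

Re=0.2464 Im=0.3530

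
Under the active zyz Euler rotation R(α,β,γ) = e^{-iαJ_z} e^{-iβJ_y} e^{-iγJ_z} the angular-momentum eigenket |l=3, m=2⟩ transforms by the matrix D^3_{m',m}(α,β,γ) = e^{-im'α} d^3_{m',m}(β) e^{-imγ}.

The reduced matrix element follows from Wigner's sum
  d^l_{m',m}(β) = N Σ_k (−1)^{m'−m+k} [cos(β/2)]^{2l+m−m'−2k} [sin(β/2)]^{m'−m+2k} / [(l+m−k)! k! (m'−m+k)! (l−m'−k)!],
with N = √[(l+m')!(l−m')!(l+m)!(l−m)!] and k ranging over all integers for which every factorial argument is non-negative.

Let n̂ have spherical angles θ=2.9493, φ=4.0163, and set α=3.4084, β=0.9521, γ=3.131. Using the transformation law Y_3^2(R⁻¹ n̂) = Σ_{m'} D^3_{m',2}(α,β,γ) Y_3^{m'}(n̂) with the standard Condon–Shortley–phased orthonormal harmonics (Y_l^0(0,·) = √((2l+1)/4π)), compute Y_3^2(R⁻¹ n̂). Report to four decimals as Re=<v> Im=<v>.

Re=-0.3506 Im=-0.0952

Need the full column D^3_{m',2} for m'=−3..3 at α=3.4084, β=0.9521, γ=3.131.
cos(β/2)=0.888812, sin(β/2)=0.458272
d^3_{-3,2}: single k=5 term ⇒ +0.044005;  D = -0.029969-0.032222i
d^3_{-2,2}: k∈[4..5] ⇒ +0.174214 -0.009263 = +0.164951;  D = +0.140209+0.086892i
d^3_{-1,2}: k∈[3..4] ⇒ +0.427395 -0.056810 = +0.370585;  D = -0.355323-0.105257i
d^3_{0,2}: k∈[2..3] ⇒ +0.717872 -0.190842 = +0.527030;  D = +0.526912+0.011164i
d^3_{1,2}: k∈[1..2] ⇒ +0.803846 -0.427395 = +0.376451;  D = -0.365152+0.091538i
d^3_{2,2}: k∈[0..1] ⇒ +0.493014 -0.655324 = -0.162310;  D = -0.141462+0.079580i
d^3_{3,2}: single k=0 term ⇒ -0.622656;  D = +0.442989-0.437563i
Y_3^{m'}(θ=2.9493,φ=4.0163) and Σ D·Y over m':
  (-0.0300-0.0322i)·(+0.0025+0.0014i)  (+0.1402+0.0869i)·(+0.0065+0.0361i)  (-0.3553-0.1053i)·(-0.1512+0.1809i)  (+0.5269+0.0112i)·(-0.6657+0.0000i)  (-0.3652+0.0915i)·(+0.1512+0.1809i)  (-0.1415+0.0796i)·(+0.0065-0.0361i)  (+0.4430-0.4376i)·(-0.0025+0.0014i)
Y_3^2(R⁻¹ n̂) = -0.350564-0.095170i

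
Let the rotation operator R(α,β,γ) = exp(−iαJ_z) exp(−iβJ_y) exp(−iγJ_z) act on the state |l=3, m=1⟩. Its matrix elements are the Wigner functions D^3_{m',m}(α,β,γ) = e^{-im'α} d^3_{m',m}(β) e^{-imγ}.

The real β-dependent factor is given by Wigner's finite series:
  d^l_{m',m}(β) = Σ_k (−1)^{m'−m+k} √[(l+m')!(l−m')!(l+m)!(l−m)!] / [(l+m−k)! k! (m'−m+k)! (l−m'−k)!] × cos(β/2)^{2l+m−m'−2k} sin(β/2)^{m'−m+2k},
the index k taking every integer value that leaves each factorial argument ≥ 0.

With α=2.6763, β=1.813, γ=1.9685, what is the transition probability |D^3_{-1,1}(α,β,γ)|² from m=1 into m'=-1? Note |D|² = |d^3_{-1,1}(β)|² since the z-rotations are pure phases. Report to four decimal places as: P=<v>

Split into d^3_{-1,1}(β=1.813) × two z-phases.
With c≡cos(β/2)=0.616505 and s≡sin(β/2)=0.787351, N=[2·24·24·2]^{1/2}=48.000000
k: max(0,(1)−(-1))=2 … min(3+(1),3−(-1))=4
  k=2: (−1)^0·48.0000/(8)·0.6165^4·0.7874^2 = +0.537322
  k=3: (−1)^1·48.0000/(6)·0.6165^2·0.7874^4 = -1.168521
  k=4: (−1)^2·48.0000/(48)·0.6165^0·0.7874^6 = +0.238237
d^3_{-1,1}(1.813) = +0.537322 -1.168521 +0.238237 = -0.392962
|D^3_{-1,1}|² = |d^3_{-1,1}(β)|² = (-0.392962)² = 0.154419 (the z-rotation phases have unit modulus)

P=0.1544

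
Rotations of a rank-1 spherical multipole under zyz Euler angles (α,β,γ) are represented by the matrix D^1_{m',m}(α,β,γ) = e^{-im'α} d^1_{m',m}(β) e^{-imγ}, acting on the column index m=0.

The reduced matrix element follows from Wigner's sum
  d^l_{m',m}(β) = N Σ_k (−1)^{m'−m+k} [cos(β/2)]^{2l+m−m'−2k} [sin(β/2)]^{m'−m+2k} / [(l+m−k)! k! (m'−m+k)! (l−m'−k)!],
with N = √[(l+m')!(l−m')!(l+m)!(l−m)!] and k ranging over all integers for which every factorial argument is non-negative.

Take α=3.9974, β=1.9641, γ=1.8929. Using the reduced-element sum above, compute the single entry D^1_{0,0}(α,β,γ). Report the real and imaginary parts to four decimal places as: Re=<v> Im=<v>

D^1_{0,0}(3.9974,1.9641,1.8929) = e^{-i·0·3.9974}·d^1_{0,0}(1.9641)·e^{-i·0·1.8929}. Compute d first:
With c≡cos(β/2)=0.555319 and s≡sin(β/2)=0.831638, N=[1·1·1·1]^{1/2}=1.000000
Admissible k: 0..1 (factorial args all ≥0)
  k=0: (−1)^0·1.0000/(1)·0.5553^2·0.8316^0 = +0.308379
  k=1: (−1)^1·1.0000/(1)·0.5553^0·0.8316^2 = -0.691621
d^1_{0,0}(1.9641) = +0.308379 -0.691621 = -0.383242
D = (+1.000000+0.000000i)·(-0.383242)·(+1.000000+0.000000i) = -0.383242+0.000000i

Re=-0.3832 Im=0.0000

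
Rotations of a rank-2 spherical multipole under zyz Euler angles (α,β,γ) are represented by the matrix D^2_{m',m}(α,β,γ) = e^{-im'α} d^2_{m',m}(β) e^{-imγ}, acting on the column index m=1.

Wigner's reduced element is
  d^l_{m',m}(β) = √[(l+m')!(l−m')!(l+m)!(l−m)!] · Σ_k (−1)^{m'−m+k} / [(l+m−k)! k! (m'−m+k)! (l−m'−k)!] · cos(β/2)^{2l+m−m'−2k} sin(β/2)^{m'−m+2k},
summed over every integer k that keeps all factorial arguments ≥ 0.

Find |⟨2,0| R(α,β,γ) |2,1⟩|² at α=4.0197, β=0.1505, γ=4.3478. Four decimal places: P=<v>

Split into d^2_{0,1}(β=0.1505) × two z-phases.
c=cos(0.1505/2)=0.997170, s=sin(0.1505/2)=0.075179; N=√[2·2·6·1]=4.898979
k∈{1,2} keeps every argument non-negative
  k=1: (−1)^0·4.8990/(2)·0.9972^3·0.0752^1 = +0.182591
  k=2: (−1)^1·4.8990/(2)·0.9972^1·0.0752^3 = -0.001038
d^2_{0,1}(0.1505) = +0.182591 -0.001038 = +0.181553
|D^2_{0,1}|² = |d^2_{0,1}(β)|² = (+0.181553)² = 0.032962 (the z-rotation phases have unit modulus)

P=0.0330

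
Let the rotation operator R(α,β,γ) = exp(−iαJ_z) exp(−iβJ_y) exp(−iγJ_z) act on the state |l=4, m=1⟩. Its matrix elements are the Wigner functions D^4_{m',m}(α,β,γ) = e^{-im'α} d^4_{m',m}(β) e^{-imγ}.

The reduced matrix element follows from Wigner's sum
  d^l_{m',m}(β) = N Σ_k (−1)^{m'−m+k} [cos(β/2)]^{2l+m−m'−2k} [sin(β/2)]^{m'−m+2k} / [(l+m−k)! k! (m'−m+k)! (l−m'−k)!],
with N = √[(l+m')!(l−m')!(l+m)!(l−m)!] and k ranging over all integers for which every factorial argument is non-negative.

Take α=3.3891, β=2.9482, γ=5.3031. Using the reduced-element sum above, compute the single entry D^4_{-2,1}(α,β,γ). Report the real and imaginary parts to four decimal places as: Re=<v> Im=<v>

Re=0.0361 Im=0.3761

D^4_{-2,1}(3.3891,2.9482,5.3031) = e^{-i·-2·3.3891}·d^4_{-2,1}(2.9482)·e^{-i·1·5.3031}. Compute d first:
Half-angle: c=0.096546, s=0.995329. N=√(2·720·120·6)=1018.233765
The bounds max(0,m−m')=3 and min(l+m,l−m')=5 give 3 terms
  k=3: (−1)^0·1018.2338/(72)·0.0965^5·0.9953^3 = +0.000117
  k=4: (−1)^1·1018.2338/(48)·0.0965^3·0.9953^5 = -0.018648
  k=5: (−1)^2·1018.2338/(240)·0.0965^1·0.9953^7 = +0.396401
d^4_{-2,1}(2.9482) = +0.000117 -0.018648 +0.396401 = +0.377869
D = (+0.879962+0.475045i)·(+0.377869)·(+0.556952+0.830545i) = +0.036106+0.376141i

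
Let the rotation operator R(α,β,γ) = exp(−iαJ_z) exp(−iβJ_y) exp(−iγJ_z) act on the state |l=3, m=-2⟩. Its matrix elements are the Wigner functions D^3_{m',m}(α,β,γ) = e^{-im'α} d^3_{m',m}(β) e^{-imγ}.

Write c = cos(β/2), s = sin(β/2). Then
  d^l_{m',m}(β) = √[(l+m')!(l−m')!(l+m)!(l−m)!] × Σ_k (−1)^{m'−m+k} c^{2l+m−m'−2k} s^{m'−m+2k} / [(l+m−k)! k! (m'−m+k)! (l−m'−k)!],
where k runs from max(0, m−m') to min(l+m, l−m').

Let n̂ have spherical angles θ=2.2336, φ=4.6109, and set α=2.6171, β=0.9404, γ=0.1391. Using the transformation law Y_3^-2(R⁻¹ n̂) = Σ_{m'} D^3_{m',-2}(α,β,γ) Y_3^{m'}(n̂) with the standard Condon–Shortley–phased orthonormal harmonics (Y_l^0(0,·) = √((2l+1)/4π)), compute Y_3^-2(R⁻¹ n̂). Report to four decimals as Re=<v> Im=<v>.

Need the full column D^3_{m',-2} for m'=−3..3 at α=2.6171, β=0.9404, γ=0.1391.
cos(β/2)=0.891478, sin(β/2)=0.453065
d^3_{-3,-2}: single k=1 term ⇒ +0.624868;  D = -0.169993+0.601300i
d^3_{-2,-2}: k∈[0..1] ⇒ +0.501953 -0.648235 = -0.146282;  D = -0.104937+0.101914i
d^3_{-1,-2}: k∈[0..1] ⇒ -0.806701 +0.416718 = -0.389983;  D = +0.378215-0.095082i
d^3_{0,-2}: k∈[0..1] ⇒ +0.710105 -0.183410 = +0.526696;  D = +0.506445+0.144644i
d^3_{1,-2}: k∈[0..1] ⇒ -0.416718 +0.053816 = -0.362902;  D = +0.252134+0.261010i
d^3_{2,-2}: k∈[0..1] ⇒ +0.167429 -0.008649 = +0.158780;  D = +0.038299+0.154092i
d^3_{3,-2}: single k=0 term ⇒ -0.041686;  D = -0.011555+0.040052i
Y_3^{m'}(θ=2.2336,φ=4.6109) and Σ D·Y over m':
  (-0.1700+0.6013i)·(+0.0613-0.1950i)  (-0.1049+0.1019i)·(+0.3827+0.0788i)  (+0.3782-0.0951i)·(-0.0231+0.2264i)  (+0.5064+0.1446i)·(+0.2542+0.0000i)  (+0.2521+0.2610i)·(+0.0231+0.2264i)  (+0.0383+0.1541i)·(+0.3827-0.0788i)  (-0.0116+0.0401i)·(-0.0613-0.1950i)
Y_3^-2(R⁻¹ n̂) = +0.182190+0.344137i

Re=0.1822 Im=0.3441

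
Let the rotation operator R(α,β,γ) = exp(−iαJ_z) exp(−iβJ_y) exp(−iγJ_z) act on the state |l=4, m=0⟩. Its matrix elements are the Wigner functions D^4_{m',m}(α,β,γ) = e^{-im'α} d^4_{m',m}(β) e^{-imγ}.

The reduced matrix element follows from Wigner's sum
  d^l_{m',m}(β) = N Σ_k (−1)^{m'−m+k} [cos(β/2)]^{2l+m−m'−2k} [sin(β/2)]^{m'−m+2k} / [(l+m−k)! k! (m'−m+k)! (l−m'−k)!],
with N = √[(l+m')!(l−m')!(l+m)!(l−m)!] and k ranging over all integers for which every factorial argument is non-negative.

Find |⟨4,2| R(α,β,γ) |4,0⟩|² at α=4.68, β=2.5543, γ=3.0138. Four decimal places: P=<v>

P=0.2184

Split into d^4_{2,0}(β=2.5543) × two z-phases.
Half-angle: c=0.289444, s=0.957195. N=√(720·2·24·24)=910.735966
The bounds max(0,m−m')=0 and min(l+m,l−m')=2 give 3 terms
  k=0: (−1)^2·910.7360/(96)·0.2894^6·0.9572^2 = +0.005111
  k=1: (−1)^3·910.7360/(36)·0.2894^4·0.9572^4 = -0.149057
  k=2: (−1)^4·910.7360/(96)·0.2894^2·0.9572^6 = +0.611299
d^4_{2,0}(2.5543) = +0.005111 -0.149057 +0.611299 = +0.467353
|D^4_{2,0}|² = |d^4_{2,0}(β)|² = (+0.467353)² = 0.218419 (the z-rotation phases have unit modulus)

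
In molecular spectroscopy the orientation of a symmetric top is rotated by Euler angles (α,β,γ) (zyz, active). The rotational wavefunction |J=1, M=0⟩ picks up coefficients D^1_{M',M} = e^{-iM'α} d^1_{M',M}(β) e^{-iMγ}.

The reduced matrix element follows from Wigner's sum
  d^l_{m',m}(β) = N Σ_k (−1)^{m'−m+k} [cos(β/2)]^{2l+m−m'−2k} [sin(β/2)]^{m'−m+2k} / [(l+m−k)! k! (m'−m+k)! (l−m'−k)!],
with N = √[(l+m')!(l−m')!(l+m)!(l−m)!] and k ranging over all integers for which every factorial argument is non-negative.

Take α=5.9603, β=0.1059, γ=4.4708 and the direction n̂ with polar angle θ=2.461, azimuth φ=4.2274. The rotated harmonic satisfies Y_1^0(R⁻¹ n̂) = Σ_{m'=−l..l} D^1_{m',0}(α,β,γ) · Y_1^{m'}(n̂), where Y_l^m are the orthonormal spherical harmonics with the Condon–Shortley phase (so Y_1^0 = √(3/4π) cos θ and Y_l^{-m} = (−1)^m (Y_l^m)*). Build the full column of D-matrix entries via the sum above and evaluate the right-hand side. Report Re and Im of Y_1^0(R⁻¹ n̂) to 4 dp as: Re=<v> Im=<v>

Need the full column D^1_{m',0} for m'=−1..1 at α=5.9603, β=0.1059, γ=4.4708.
cos(β/2)=0.998598, sin(β/2)=0.052925
d^1_{-1,0}: single k=1 term ⇒ +0.074743;  D = +0.070880-0.023716i
d^1_{0,0}: k∈[0..1] ⇒ +0.997199 -0.002801 = +0.994398;  D = +0.994398+0.000000i
d^1_{1,0}: single k=0 term ⇒ -0.074743;  D = -0.070880-0.023716i
Y_1^{m'}(θ=2.461,φ=4.2274) and Σ D·Y over m':
  (+0.0709-0.0237i)·(-0.1014+0.1923i)  (+0.9944+0.0000i)·(-0.3797+0.0000i)  (-0.0709-0.0237i)·(+0.1014+0.1923i)
Y_1^0(R⁻¹ n̂) = -0.382860+0.000000i

Re=-0.3829 Im=0.0000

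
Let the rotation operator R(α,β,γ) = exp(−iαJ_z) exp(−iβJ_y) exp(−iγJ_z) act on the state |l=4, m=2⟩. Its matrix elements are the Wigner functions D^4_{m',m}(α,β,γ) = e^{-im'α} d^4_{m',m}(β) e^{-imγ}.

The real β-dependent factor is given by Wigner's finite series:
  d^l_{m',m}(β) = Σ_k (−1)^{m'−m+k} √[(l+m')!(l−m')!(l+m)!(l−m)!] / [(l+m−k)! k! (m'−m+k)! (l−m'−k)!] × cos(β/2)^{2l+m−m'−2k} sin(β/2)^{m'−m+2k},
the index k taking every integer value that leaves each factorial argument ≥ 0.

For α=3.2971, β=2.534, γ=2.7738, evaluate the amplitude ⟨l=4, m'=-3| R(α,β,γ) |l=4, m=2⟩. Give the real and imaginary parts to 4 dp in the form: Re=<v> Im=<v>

D^4_{-3,2}(3.2971,2.534,2.7738) = e^{-i·-3·3.2971}·d^4_{-3,2}(2.534)·e^{-i·2·2.7738}. Compute d first:
c=cos(2.534/2)=0.299145, s=sin(2.534/2)=0.954208; N=√[1·5040·720·2]=2693.993318
k: max(0,(2)−(-3))=5 … min(4+(2),4−(-3))=6
  k=5: (−1)^0·2693.9933/(240)·0.2991^3·0.9542^5 = +0.237708
  k=6: (−1)^1·2693.9933/(720)·0.2991^1·0.9542^7 = -0.806206
d^4_{-3,2}(2.534) = +0.237708 -0.806206 = -0.568498
Attach z-rotation phases: D = e^{-i(-3)(3.2971)}·(-0.568498)·e^{-i(2)(2.7738)} = +0.204882+0.530295i

Re=0.2049 Im=0.5303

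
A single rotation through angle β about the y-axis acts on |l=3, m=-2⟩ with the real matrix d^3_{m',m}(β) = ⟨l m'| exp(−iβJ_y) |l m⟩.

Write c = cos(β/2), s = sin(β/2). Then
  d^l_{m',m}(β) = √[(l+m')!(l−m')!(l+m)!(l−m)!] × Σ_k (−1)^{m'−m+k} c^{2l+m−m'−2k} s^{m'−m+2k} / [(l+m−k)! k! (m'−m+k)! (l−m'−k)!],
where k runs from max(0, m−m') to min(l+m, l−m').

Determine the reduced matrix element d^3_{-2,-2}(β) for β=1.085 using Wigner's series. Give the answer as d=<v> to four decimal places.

d^3_{-2,-2}(β=1.085) via Wigner's sum:
Half-angle: c=0.856421, s=0.516279. N=√(1·120·1·120)=120.000000
Admissible k: 0..1 (factorial args all ≥0)
  k=0: (−1)^0·120.0000/(120)·0.8564^6·0.5163^0 = +0.394569
  k=1: (−1)^1·120.0000/(24)·0.8564^4·0.5163^2 = -0.716947
d^3_{-2,-2}(1.085) = +0.394569 -0.716947 = -0.322378

d=-0.3224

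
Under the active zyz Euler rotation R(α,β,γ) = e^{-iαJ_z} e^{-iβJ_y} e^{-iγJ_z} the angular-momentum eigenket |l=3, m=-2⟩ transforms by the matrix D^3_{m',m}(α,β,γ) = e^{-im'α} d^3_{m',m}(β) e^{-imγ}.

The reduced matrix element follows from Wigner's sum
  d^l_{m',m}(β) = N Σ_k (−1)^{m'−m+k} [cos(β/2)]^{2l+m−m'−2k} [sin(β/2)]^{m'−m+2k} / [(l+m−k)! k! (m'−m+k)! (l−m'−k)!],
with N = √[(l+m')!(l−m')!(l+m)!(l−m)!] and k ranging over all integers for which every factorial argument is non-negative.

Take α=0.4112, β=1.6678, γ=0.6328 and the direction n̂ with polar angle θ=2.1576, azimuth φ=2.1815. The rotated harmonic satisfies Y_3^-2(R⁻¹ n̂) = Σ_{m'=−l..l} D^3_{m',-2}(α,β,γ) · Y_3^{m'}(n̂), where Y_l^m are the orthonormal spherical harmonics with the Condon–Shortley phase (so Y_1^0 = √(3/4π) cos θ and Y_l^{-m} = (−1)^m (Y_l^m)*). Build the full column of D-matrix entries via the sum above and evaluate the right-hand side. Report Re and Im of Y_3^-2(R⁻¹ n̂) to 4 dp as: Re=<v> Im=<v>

Need the full column D^3_{m',-2} for m'=−3..3 at α=0.4112, β=1.6678, γ=0.6328.
cos(β/2)=0.671993, sin(β/2)=0.740558
d^3_{-3,-2}: single k=1 term ⇒ +0.248575;  D = -0.199025+0.148924i
d^3_{-2,-2}: k∈[0..1] ⇒ +0.092085 -0.559173 = -0.467088;  D = +0.230952-0.405996i
d^3_{-1,-2}: k∈[0..1] ⇒ -0.320909 +0.779472 = +0.458563;  D = -0.048518+0.455989i
d^3_{0,-2}: k∈[0..1] ⇒ +0.612543 -0.743919 = -0.131376;  D = -0.039476-0.125304i
d^3_{1,-2}: k∈[0..1] ⇒ -0.779472 +0.473325 = -0.306147;  D = -0.201038-0.230889i
d^3_{2,-2}: k∈[0..1] ⇒ +0.679102 -0.164951 = +0.514151;  D = +0.464476+0.220485i
d^3_{3,-2}: single k=0 term ⇒ -0.366636;  D = -0.366448-0.011730i
Y_3^{m'}(θ=2.1576,φ=2.1815) and Σ D·Y over m':
  (-0.1990+0.1489i)·(+0.2327-0.0622i)  (+0.2310-0.4060i)·(+0.1343-0.3687i)  (-0.0485+0.4560i)·(-0.0822-0.1175i)  (-0.0395-0.1253i)·(+0.3031+0.0000i)  (-0.2010-0.2309i)·(+0.0822-0.1175i)  (+0.4645+0.2205i)·(+0.1343+0.3687i)  (-0.3664-0.0117i)·(-0.2327-0.0622i)
Y_3^-2(R⁻¹ n̂) = -0.088116+0.068607i

Re=-0.0881 Im=0.0686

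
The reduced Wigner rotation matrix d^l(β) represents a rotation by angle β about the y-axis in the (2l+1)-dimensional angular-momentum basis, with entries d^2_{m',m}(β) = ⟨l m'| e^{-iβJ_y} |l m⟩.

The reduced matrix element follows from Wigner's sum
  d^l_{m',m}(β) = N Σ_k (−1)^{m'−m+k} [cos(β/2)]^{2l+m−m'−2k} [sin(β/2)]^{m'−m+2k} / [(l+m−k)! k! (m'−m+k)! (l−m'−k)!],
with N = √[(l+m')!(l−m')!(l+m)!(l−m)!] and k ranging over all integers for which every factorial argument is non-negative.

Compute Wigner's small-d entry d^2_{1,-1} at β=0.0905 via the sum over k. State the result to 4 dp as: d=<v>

d=0.0061

d^2_{1,-1}(β=0.0905) via Wigner's sum:
Half-angle: c=0.998976, s=0.045235. N=√(6·1·1·6)=6.000000
k: max(0,(-1)−(1))=0 … min(2+(-1),2−(1))=1
  k=0: (−1)^2·6.0000/(2)·0.9990^2·0.0452^2 = +0.006126
  k=1: (−1)^3·6.0000/(6)·0.9990^0·0.0452^4 = -0.000004
d^2_{1,-1}(0.0905) = +0.006126 -0.000004 = +0.006122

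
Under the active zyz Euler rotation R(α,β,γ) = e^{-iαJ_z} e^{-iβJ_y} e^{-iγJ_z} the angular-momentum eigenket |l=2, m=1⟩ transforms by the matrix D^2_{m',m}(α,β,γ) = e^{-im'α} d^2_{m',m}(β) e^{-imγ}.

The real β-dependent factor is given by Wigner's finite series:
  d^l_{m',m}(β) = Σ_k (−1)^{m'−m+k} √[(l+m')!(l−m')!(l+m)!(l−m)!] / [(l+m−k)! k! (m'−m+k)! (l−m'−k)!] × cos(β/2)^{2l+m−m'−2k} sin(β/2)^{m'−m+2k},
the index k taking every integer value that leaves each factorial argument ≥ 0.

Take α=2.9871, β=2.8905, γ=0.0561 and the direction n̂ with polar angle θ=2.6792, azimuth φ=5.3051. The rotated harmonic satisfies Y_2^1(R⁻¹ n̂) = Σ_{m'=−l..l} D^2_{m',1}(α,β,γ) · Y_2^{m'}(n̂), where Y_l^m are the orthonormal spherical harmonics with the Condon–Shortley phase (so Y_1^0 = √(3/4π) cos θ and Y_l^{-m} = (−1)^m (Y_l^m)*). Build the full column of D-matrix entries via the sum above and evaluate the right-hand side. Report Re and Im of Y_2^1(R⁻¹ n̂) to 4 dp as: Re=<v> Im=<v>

Re=-0.3263 Im=-0.1821

Need the full column D^2_{m',1} for m'=−2..2 at α=2.9871, β=2.8905, γ=0.0561.
cos(β/2)=0.125217, sin(β/2)=0.992129
d^2_{-2,1}: single k=3 term ⇒ +0.244567;  D = +0.228448-0.087317i
d^2_{-1,1}: k∈[2..3] ⇒ +0.046300 -0.968887 = -0.922587;  D = +0.902205-0.192857i
d^2_{0,1}: k∈[1..2] ⇒ +0.004771 -0.299532 = -0.294761;  D = -0.294297+0.016527i
d^2_{1,1}: k∈[0..1] ⇒ +0.000246 -0.046300 = -0.046054;  D = +0.045832+0.004524i
d^2_{2,1}: single k=0 term ⇒ -0.003896;  D = -0.003772-0.000975i
Y_2^{m'}(θ=2.6792,φ=5.3051) and Σ D·Y over m':
  (+0.2284-0.0873i)·(-0.0289+0.0712i)  (+0.9022-0.1929i)·(-0.1723-0.2558i)  (-0.2943+0.0165i)·(+0.4425+0.0000i)  (+0.0458+0.0045i)·(+0.1723-0.2558i)  (-0.0038-0.0010i)·(-0.0289-0.0712i)
Y_2^1(R⁻¹ n̂) = -0.326298-0.182119i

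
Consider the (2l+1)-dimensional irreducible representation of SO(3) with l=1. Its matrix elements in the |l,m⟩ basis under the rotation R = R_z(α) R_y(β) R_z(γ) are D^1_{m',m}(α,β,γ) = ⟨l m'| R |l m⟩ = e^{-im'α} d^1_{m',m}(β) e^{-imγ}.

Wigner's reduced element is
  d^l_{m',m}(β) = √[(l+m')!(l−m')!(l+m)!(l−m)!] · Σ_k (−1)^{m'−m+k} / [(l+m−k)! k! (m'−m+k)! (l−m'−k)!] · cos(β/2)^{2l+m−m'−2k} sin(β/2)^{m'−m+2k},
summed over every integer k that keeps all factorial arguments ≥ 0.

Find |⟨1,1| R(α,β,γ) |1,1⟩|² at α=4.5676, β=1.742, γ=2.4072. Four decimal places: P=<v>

P=0.1721

D^1_{1,1}(4.5676,1.742,2.4072) = e^{-i·1·4.5676}·d^1_{1,1}(1.742)·e^{-i·1·2.4072}. Compute d first:
With c≡cos(β/2)=0.644062 and s≡sin(β/2)=0.764973, N=[2·1·2·1]^{1/2}=2.000000
The bounds max(0,m−m')=0 and min(l+m,l−m')=0 give 1 term
  k=0: (−1)^0·2.0000/(2)·0.6441^2·0.7650^0 = +0.414816
d^1_{1,1}(1.742) = +0.414816
|D^1_{1,1}|² = |d^1_{1,1}(β)|² = (+0.414816)² = 0.172072 (the z-rotation phases have unit modulus)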